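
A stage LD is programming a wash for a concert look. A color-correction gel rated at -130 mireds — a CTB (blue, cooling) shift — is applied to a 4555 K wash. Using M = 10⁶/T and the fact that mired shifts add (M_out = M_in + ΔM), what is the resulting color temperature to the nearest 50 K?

11150 K

M_in = 10⁶/4555 = 219.54 mireds.
M_out = 219.54 + (-130) = 89.54 mireds.
T_out = 10⁶/89.54 = 11168.3 K → 11150 K.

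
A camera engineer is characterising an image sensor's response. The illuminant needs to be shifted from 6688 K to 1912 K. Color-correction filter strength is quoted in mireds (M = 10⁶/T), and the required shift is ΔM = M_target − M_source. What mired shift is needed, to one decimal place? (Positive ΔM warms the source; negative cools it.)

+373.5 mireds

M_source = 10⁶/6688 = 149.522; M_target = 10⁶/1912 = 523.013.
ΔM = 523.013 − 149.522 = 373.491 → +373.5 mireds, a warming shift.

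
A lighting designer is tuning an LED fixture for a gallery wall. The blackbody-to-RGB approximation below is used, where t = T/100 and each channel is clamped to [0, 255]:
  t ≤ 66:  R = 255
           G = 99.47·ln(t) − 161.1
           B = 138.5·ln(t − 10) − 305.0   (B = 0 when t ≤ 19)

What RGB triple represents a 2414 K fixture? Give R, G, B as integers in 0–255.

R=255, G=156, B=62

t = 2414/100 = 24.14; the t ≤ 66 branch applies.
R = 255 by definition for t ≤ 66.
G = 99.47·ln 24.14 − 161.1 = 99.47·3.1839 − 161.1 = 155.600.
B = 138.5·ln(24.14 − 10) − 305.0 = 138.5·ln 14.14 − 305.0 = 138.5·2.6490 − 305.0 = 61.888.
Rounded: (255, 156, 62).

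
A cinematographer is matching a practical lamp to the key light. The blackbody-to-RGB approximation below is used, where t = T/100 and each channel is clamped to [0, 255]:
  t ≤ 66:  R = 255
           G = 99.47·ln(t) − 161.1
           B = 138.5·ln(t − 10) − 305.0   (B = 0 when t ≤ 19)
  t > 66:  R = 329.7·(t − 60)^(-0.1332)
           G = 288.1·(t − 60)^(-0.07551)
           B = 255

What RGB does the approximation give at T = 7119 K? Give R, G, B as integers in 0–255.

t = 7119/100 = 71.19; the t > 66 branch applies.
R = 329.7·(71.19 − 60)^(-0.1332) = 329.7·11.19^(-0.1332) = 329.7·0.72493 = 239.009.
G = 288.1·(71.19 − 60)^(-0.07551) = 288.1·11.19^(-0.07551) = 288.1·0.83330 = 240.075.
B = 255 by definition for t > 66.
Rounded: (239, 240, 255).

R=239, G=240, B=255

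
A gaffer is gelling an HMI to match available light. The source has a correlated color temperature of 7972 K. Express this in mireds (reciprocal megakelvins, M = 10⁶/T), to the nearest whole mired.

M = 10⁶ / 7972 = 125.439 → 125 mireds.

125 mireds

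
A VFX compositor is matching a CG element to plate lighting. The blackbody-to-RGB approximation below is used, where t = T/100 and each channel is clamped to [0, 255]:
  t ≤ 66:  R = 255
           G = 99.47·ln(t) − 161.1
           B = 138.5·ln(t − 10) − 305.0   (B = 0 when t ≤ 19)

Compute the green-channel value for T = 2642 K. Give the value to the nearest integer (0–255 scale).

165

t = 2642/100 = 26.42; the t ≤ 66 branch applies.
G = 99.47·ln 26.42 − 161.1 = 99.47·3.2741 − 161.1 = 164.577.
Rounded: 165.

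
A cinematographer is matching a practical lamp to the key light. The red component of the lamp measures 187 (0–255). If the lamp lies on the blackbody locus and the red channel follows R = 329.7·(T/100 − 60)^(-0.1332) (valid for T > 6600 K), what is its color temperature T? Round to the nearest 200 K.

(t − 60)^(-0.1332) = 187/329.7 = 0.56718.
t − 60 = 0.56718^(1/-0.1332) = 0.56718^(-7.508) = 70.620, so t = 130.620.
T = 100·t = 13062 K → 13000 K to the nearest 200 K.

13000 K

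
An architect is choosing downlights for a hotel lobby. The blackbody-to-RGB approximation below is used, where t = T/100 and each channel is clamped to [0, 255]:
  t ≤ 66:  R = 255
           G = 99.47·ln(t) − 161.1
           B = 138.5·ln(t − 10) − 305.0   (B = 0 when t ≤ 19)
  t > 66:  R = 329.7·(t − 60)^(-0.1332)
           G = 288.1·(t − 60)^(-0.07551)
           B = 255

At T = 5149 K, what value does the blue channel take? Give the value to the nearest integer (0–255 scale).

t = 5149/100 = 51.49; the t ≤ 66 branch applies.
B = 138.5·ln(51.49 − 10) − 305.0 = 138.5·ln 41.49 − 305.0 = 138.5·3.7255 − 305.0 = 210.975.
Rounded: 211.

211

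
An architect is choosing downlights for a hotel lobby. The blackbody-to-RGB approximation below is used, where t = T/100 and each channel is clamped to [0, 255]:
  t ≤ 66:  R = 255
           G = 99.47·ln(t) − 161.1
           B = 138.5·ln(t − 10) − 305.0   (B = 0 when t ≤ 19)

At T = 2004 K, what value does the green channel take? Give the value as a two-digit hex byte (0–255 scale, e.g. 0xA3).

0x89

t = 2004/100 = 20.04; the t ≤ 66 branch applies.
G = 99.47·ln 20.04 − 161.1 = 99.47·2.9977 − 161.1 = 137.084.
Rounded: 137; in hex, 0x89.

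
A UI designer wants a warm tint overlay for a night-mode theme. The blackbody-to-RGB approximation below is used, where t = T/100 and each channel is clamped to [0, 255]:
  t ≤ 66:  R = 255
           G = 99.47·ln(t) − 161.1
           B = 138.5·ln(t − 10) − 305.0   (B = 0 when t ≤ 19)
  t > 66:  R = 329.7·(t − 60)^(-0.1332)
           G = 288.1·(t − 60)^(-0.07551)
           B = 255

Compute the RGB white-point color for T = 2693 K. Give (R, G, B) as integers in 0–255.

t = 2693/100 = 26.93; the t ≤ 66 branch applies.
R = 255 by definition for t ≤ 66.
G = 99.47·ln 26.93 − 161.1 = 99.47·3.2932 − 161.1 = 166.479.
B = 138.5·ln(26.93 − 10) − 305.0 = 138.5·ln 16.93 − 305.0 = 138.5·2.8291 − 305.0 = 86.829.
Rounded: (255, 166, 87).

(255, 166, 87)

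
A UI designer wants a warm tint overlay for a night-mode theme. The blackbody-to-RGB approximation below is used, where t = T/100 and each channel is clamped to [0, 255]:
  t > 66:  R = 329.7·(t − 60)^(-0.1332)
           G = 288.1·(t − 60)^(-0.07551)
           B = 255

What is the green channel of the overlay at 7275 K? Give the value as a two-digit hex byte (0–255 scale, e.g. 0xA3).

0xEE

t = 7275/100 = 72.75; the t > 66 branch applies.
G = 288.1·(72.75 − 60)^(-0.07551) = 288.1·12.75^(-0.07551) = 288.1·0.82513 = 237.720.
Rounded: 238; in hex, 0xEE.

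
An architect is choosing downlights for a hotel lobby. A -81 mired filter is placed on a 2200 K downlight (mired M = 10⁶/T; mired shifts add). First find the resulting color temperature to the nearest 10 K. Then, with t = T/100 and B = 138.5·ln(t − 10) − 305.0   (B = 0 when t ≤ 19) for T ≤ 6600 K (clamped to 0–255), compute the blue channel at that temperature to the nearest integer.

86

M_in = 10⁶/2200 = 454.55; M_out = 454.55 + (-81) = 373.55.
T_out = 10⁶/373.55 = 2677.1 K → 2680 K; t = 26.8.
B = 138.5·ln(26.8 − 10) − 305.0 = 138.5·ln 16.8 − 305.0 = 138.5·2.8214 − 305.0 = 85.761.
Rounded: 86.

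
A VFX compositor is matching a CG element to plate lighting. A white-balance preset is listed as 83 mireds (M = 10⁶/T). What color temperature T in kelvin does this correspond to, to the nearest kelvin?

T = 10⁶ / 83 = 12048.19 K → 12048 K.

12048 K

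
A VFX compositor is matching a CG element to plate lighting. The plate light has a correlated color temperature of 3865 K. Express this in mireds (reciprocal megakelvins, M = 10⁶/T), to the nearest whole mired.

259 mireds

M = 10⁶ / 3865 = 258.732 → 259 mireds.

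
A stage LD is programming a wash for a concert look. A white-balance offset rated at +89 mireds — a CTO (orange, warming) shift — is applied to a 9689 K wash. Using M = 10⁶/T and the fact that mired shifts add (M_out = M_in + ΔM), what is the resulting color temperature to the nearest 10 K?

5200 K

M_in = 10⁶/9689 = 103.21 mireds.
M_out = 103.21 + (+89) = 192.21 mireds.
T_out = 10⁶/192.21 = 5202.6 K → 5200 K.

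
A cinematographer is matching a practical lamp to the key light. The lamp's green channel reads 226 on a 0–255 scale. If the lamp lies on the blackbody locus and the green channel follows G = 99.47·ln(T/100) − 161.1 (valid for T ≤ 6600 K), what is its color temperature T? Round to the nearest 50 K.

ln t = (226 + 161.1) / 99.47 = 3.8916.
t = e^3.8916 = 48.990.
T = 100·t = 4899 K → 4900 K to the nearest 50 K.

4900 K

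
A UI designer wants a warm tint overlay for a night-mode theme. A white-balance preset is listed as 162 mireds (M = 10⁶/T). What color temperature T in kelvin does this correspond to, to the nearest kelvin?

6173 K

T = 10⁶ / 162 = 6172.84 K → 6173 K.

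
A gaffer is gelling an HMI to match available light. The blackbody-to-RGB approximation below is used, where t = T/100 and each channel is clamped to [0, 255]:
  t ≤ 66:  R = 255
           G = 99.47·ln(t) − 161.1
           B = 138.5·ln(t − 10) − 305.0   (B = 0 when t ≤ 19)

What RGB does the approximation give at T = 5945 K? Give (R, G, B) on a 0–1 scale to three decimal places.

t = 5945/100 = 59.45; the t ≤ 66 branch applies.
R = 255 by definition for t ≤ 66.
G = 99.47·ln 59.45 − 161.1 = 99.47·4.0851 − 161.1 = 245.248.
B = 138.5·ln(59.45 − 10) − 305.0 = 138.5·ln 49.45 − 305.0 = 138.5·3.9010 − 305.0 = 235.283.
Dividing each by 255: (1.0000, 0.9618, 0.9227) → (1.000, 0.962, 0.923).

(1.000, 0.962, 0.923)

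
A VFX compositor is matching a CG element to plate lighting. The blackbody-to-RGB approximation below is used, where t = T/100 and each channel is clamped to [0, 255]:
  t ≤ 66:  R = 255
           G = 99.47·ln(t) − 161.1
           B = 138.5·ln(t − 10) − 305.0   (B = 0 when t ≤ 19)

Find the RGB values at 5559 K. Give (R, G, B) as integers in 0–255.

t = 5559/100 = 55.59; the t ≤ 66 branch applies.
R = 255 by definition for t ≤ 66.
G = 99.47·ln 55.59 − 161.1 = 99.47·4.0180 − 161.1 = 238.571.
B = 138.5·ln(55.59 − 10) − 305.0 = 138.5·ln 45.59 − 305.0 = 138.5·3.8197 − 305.0 = 224.027.
Rounded: (255, 239, 224).

(255, 239, 224)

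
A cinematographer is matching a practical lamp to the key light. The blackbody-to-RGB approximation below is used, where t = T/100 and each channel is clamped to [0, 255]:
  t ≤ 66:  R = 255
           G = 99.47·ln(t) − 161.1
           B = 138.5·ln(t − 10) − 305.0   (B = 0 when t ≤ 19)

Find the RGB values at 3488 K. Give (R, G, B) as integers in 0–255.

(255, 192, 140)

t = 3488/100 = 34.88; the t ≤ 66 branch applies.
R = 255 by definition for t ≤ 66.
G = 99.47·ln 34.88 − 161.1 = 99.47·3.5519 − 161.1 = 192.209.
B = 138.5·ln(34.88 − 10) − 305.0 = 138.5·ln 24.88 − 305.0 = 138.5·3.2141 − 305.0 = 140.148.
Rounded: (255, 192, 140).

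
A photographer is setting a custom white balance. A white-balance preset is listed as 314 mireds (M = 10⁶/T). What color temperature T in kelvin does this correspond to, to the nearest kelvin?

3185 K

T = 10⁶ / 314 = 3184.71 K → 3185 K.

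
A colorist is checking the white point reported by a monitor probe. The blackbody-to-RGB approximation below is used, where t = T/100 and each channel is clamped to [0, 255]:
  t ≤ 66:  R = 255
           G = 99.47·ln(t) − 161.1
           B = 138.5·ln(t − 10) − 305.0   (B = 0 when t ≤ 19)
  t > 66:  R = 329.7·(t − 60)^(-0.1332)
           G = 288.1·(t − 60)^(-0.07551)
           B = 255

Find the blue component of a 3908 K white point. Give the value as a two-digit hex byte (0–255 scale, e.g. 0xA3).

0xA2

t = 3908/100 = 39.08; the t ≤ 66 branch applies.
B = 138.5·ln(39.08 − 10) − 305.0 = 138.5·ln 29.08 − 305.0 = 138.5·3.3701 − 305.0 = 161.752.
Rounded: 162; in hex, 0xA2.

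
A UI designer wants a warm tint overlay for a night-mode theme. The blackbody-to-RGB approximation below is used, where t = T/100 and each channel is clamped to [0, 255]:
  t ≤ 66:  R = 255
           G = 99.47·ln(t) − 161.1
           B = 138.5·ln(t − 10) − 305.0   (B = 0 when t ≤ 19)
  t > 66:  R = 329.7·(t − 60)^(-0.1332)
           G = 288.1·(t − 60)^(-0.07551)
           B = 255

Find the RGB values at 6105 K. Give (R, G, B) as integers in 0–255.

(255, 248, 240)

t = 6105/100 = 61.05; the t ≤ 66 branch applies.
R = 255 by definition for t ≤ 66.
G = 99.47·ln 61.05 − 161.1 = 99.47·4.1117 − 161.1 = 247.890.
B = 138.5·ln(61.05 − 10) − 305.0 = 138.5·ln 51.05 − 305.0 = 138.5·3.9328 − 305.0 = 239.694.
Rounded: (255, 248, 240).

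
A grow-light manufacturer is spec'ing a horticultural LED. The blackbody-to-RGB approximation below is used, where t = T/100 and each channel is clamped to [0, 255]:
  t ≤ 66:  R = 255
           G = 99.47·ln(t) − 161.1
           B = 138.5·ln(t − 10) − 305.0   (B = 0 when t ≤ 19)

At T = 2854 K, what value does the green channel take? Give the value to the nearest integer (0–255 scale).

t = 2854/100 = 28.54; the t ≤ 66 branch applies.
G = 99.47·ln 28.54 − 161.1 = 99.47·3.3513 − 161.1 = 172.254.
Rounded: 172.

172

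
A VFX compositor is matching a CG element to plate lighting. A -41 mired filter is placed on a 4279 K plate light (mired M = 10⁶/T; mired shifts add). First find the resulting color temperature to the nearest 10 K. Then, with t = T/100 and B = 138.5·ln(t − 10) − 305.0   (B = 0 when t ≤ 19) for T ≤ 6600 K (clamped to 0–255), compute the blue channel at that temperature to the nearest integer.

212

M_in = 10⁶/4279 = 233.70; M_out = 233.70 + (-41) = 192.70.
T_out = 10⁶/192.70 = 5189.4 K → 5190 K; t = 51.9.
B = 138.5·ln(51.9 − 10) − 305.0 = 138.5·ln 41.9 − 305.0 = 138.5·3.7353 − 305.0 = 212.337.
Rounded: 212.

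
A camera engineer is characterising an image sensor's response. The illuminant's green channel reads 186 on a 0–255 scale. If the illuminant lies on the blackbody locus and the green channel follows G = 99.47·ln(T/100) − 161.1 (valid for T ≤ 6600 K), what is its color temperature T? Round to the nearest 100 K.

3300 K

ln t = (186 + 161.1) / 99.47 = 3.4895.
t = e^3.4895 = 32.769.
T = 100·t = 3277 K → 3300 K to the nearest 100 K.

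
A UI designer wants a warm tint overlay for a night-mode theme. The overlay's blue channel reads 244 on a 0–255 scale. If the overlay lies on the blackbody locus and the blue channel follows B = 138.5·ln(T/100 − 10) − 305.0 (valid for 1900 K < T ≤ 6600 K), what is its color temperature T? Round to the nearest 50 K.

6250 K

ln(t − 10) = (244 + 305.0) / 138.5 = 3.9639.
t − 10 = e^3.9639 = 52.662, so t = 62.662.
T = 100·t = 6266 K → 6250 K to the nearest 50 K.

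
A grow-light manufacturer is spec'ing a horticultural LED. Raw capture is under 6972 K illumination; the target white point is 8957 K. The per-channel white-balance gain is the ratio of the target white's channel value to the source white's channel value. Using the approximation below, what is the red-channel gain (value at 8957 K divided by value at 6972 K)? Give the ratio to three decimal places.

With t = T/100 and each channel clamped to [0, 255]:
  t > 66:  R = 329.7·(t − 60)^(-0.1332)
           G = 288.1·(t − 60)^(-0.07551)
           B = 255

0.862

At 6972 K (t = 69.72):
  R = 329.7·(69.72 − 60)^(-0.1332) = 329.7·9.72^(-0.1332) = 329.7·0.73866 = 243.535.
At 8957 K (t = 89.57):
  R = 329.7·(89.57 − 60)^(-0.1332) = 329.7·29.57^(-0.1332) = 329.7·0.63692 = 209.991.
Gain = 209.991 / 243.535 = 0.8623 → 0.862.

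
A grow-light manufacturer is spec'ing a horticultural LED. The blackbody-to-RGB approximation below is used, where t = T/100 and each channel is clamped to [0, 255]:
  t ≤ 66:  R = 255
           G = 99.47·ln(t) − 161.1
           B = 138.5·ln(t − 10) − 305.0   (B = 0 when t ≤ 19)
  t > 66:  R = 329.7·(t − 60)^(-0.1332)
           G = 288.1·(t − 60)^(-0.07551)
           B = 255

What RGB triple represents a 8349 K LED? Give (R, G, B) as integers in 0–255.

t = 8349/100 = 83.49; the t > 66 branch applies.
R = 329.7·(83.49 − 60)^(-0.1332) = 329.7·23.49^(-0.1332) = 329.7·0.65675 = 216.530.
G = 288.1·(83.49 − 60)^(-0.07551) = 288.1·23.49^(-0.07551) = 288.1·0.78792 = 227.001.
B = 255 by definition for t > 66.
Rounded: (217, 227, 255).

(217, 227, 255)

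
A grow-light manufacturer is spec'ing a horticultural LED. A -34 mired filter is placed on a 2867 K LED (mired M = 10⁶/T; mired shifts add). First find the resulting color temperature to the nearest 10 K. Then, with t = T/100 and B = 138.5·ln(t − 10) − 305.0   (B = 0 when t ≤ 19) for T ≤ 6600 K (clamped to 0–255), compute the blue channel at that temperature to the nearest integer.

122

M_in = 10⁶/2867 = 348.80; M_out = 348.80 + (-34) = 314.80.
T_out = 10⁶/314.80 = 3176.7 K → 3180 K; t = 31.8.
B = 138.5·ln(31.8 − 10) − 305.0 = 138.5·ln 21.8 − 305.0 = 138.5·3.0819 − 305.0 = 121.845.
Rounded: 122.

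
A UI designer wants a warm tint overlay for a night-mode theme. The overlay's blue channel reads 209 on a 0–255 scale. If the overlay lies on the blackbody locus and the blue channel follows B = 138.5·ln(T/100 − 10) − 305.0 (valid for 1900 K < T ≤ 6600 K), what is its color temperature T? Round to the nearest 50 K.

ln(t − 10) = (209 + 305.0) / 138.5 = 3.7112.
t − 10 = e^3.7112 = 40.903, so t = 50.903.
T = 100·t = 5090 K → 5100 K to the nearest 50 K.

5100 K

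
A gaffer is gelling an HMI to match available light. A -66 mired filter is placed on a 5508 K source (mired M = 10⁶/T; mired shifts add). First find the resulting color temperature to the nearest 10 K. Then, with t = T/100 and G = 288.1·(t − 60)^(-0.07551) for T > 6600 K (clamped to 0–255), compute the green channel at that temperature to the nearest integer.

225

M_in = 10⁶/5508 = 181.55; M_out = 181.55 + (-66) = 115.55.
T_out = 10⁶/115.55 = 8654.0 K → 8650 K; t = 86.5.
G = 288.1·(86.5 − 60)^(-0.07551) = 288.1·26.5^(-0.07551) = 288.1·0.78078 = 224.944.
Rounded: 225.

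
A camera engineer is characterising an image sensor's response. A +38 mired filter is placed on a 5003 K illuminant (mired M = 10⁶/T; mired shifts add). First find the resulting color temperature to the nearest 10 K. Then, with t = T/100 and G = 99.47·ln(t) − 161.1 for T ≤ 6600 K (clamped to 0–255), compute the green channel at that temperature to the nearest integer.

211

M_in = 10⁶/5003 = 199.88; M_out = 199.88 + (+38) = 237.88.
T_out = 10⁶/237.88 = 4203.8 K → 4200 K; t = 42.
G = 99.47·ln 42 − 161.1 = 99.47·3.7377 − 161.1 = 210.686.
Rounded: 211.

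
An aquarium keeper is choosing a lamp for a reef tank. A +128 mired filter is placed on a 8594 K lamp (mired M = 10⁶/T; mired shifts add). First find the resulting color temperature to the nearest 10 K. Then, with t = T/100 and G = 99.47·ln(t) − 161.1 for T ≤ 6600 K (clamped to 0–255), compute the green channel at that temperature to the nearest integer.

M_in = 10⁶/8594 = 116.36; M_out = 116.36 + (+128) = 244.36.
T_out = 10⁶/244.36 = 4092.3 K → 4090 K; t = 40.9.
G = 99.47·ln 40.9 − 161.1 = 99.47·3.7111 − 161.1 = 208.046.
Rounded: 208.

208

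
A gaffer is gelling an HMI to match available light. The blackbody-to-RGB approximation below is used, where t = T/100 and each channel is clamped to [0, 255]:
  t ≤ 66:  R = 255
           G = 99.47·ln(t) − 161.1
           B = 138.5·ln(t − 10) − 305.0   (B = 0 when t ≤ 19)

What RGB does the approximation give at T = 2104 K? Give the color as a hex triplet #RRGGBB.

#FF8E1C

t = 2104/100 = 21.04; the t ≤ 66 branch applies.
R = 255 by definition for t ≤ 66.
G = 99.47·ln 21.04 − 161.1 = 99.47·3.0464 − 161.1 = 141.928.
B = 138.5·ln(21.04 − 10) − 305.0 = 138.5·ln 11.04 − 305.0 = 138.5·2.4015 − 305.0 = 27.611.
Rounded: (255, 142, 28).
In hex: #FF8E1C.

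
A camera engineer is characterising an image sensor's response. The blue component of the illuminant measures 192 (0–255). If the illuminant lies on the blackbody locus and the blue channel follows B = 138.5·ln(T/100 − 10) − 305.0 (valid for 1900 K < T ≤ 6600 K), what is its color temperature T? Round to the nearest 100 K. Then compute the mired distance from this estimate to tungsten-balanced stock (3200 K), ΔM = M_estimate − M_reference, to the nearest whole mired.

-95 mireds

ln(t − 10) = (192 + 305.0) / 138.5 = 3.5884.
t − 10 = e^3.5884 = 36.178, so t = 46.178.
T = 100·t = 4618 K → 4600 K to the nearest 100 K.
M_estimate = 10⁶/4600 = 217.39; M_reference = 10⁶/3200 = 312.50.
ΔM = 217.39 − 312.50 = -95.11 → -95 mireds.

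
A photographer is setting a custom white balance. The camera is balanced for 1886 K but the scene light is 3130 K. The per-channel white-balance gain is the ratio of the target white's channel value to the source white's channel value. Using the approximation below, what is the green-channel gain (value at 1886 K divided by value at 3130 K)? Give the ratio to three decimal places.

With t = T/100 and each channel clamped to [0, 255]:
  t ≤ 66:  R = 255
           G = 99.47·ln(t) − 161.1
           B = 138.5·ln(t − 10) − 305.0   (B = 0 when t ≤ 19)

0.722

At 3130 K (t = 31.3):
  G = 99.47·ln 31.3 − 161.1 = 99.47·3.4436 − 161.1 = 181.437.
At 1886 K (t = 18.86):
  G = 99.47·ln 18.86 − 161.1 = 99.47·2.9370 − 161.1 = 131.048.
Gain = 131.048 / 181.437 = 0.7223 → 0.722.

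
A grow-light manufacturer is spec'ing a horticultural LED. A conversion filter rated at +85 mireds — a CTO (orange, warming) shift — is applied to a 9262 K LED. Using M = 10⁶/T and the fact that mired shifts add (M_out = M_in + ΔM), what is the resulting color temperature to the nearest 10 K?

5180 K

M_in = 10⁶/9262 = 107.97 mireds.
M_out = 107.97 + (+85) = 192.97 mireds.
T_out = 10⁶/192.97 = 5182.2 K → 5180 K.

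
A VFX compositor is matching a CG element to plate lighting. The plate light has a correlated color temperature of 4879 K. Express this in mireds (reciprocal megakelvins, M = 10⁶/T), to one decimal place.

205.0 mireds

M = 10⁶ / 4879 = 204.960 → 205.0 mireds.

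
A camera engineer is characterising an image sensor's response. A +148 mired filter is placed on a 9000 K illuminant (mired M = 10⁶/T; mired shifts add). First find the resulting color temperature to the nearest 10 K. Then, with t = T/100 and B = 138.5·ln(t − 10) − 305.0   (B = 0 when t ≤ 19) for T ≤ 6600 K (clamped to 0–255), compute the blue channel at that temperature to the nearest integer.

159

M_in = 10⁶/9000 = 111.11; M_out = 111.11 + (+148) = 259.11.
T_out = 10⁶/259.11 = 3859.3 K → 3860 K; t = 38.6.
B = 138.5·ln(38.6 − 10) − 305.0 = 138.5·ln 28.6 − 305.0 = 138.5·3.3534 − 305.0 = 159.447.
Rounded: 159.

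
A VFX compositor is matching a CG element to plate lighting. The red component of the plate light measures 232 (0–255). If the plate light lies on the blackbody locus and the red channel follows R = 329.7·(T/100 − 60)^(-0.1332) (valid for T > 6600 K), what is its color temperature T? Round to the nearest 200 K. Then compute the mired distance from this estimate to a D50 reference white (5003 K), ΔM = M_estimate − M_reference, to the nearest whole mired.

-65 mireds

(t − 60)^(-0.1332) = 232/329.7 = 0.70367.
t − 60 = 0.70367^(1/-0.1332) = 0.70367^(-7.508) = 13.992, so t = 73.992.
T = 100·t = 7399 K → 7400 K to the nearest 200 K.
M_estimate = 10⁶/7400 = 135.14; M_reference = 10⁶/5003 = 199.88.
ΔM = 135.14 − 199.88 = -64.74 → -65 mireds.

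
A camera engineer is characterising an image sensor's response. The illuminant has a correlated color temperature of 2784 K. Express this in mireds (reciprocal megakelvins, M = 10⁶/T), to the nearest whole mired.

M = 10⁶ / 2784 = 359.195 → 359 mireds.

359 mireds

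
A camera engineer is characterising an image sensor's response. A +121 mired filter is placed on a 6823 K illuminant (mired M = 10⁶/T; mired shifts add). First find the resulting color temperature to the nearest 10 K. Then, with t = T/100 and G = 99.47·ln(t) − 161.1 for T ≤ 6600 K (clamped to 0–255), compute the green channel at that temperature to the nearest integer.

199

M_in = 10⁶/6823 = 146.56; M_out = 146.56 + (+121) = 267.56.
T_out = 10⁶/267.56 = 3737.4 K → 3740 K; t = 37.4.
G = 99.47·ln 37.4 − 161.1 = 99.47·3.6217 − 161.1 = 199.148.
Rounded: 199.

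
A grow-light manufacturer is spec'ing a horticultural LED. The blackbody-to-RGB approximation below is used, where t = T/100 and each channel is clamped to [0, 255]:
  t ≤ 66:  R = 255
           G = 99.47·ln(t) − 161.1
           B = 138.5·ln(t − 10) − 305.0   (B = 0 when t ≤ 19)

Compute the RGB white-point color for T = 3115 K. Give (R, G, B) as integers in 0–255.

(255, 181, 118)

t = 3115/100 = 31.15; the t ≤ 66 branch applies.
R = 255 by definition for t ≤ 66.
G = 99.47·ln 31.15 − 161.1 = 99.47·3.4388 − 161.1 = 180.959.
B = 138.5·ln(31.15 − 10) − 305.0 = 138.5·ln 21.15 − 305.0 = 138.5·3.0516 − 305.0 = 117.652.
Rounded: (255, 181, 118).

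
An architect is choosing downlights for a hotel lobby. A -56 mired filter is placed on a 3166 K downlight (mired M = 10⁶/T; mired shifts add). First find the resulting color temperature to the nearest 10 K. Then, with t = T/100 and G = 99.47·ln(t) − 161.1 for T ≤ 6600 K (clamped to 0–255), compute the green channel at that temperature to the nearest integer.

M_in = 10⁶/3166 = 315.86; M_out = 315.86 + (-56) = 259.86.
T_out = 10⁶/259.86 = 3848.3 K → 3850 K; t = 38.5.
G = 99.47·ln 38.5 − 161.1 = 99.47·3.6507 − 161.1 = 202.031.
Rounded: 202.

202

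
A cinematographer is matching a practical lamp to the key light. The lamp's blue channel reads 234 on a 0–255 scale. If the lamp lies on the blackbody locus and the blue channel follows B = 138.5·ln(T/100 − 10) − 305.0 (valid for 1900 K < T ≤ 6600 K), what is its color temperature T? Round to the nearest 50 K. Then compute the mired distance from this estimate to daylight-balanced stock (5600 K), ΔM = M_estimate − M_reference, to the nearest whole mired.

-9 mireds

ln(t − 10) = (234 + 305.0) / 138.5 = 3.8917.
t − 10 = e^3.8917 = 48.994, so t = 58.994.
T = 100·t = 5899 K → 5900 K to the nearest 50 K.
M_estimate = 10⁶/5900 = 169.49; M_reference = 10⁶/5600 = 178.57.
ΔM = 169.49 − 178.57 = -9.08 → -9 mireds.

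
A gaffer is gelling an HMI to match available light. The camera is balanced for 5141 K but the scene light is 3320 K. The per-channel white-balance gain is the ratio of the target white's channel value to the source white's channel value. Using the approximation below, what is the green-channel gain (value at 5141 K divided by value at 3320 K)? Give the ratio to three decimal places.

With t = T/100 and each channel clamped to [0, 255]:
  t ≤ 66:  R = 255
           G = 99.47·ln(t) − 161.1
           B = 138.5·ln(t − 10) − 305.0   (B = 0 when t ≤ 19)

At 3320 K (t = 33.2):
  G = 99.47·ln 33.2 − 161.1 = 99.47·3.5025 − 161.1 = 187.299.
At 5141 K (t = 51.41):
  G = 99.47·ln 51.41 − 161.1 = 99.47·3.9398 − 161.1 = 230.795.
Gain = 230.795 / 187.299 = 1.2322 → 1.232.

1.232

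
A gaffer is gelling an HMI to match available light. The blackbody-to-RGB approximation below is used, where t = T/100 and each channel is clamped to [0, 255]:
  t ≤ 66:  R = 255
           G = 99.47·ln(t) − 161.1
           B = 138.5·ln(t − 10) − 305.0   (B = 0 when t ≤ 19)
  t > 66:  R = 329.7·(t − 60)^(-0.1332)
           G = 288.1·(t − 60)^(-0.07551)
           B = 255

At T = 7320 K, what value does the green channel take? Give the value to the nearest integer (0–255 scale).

t = 7320/100 = 73.2; the t > 66 branch applies.
G = 288.1·(73.2 − 60)^(-0.07551) = 288.1·13.2^(-0.07551) = 288.1·0.82297 = 237.098.
Rounded: 237.

237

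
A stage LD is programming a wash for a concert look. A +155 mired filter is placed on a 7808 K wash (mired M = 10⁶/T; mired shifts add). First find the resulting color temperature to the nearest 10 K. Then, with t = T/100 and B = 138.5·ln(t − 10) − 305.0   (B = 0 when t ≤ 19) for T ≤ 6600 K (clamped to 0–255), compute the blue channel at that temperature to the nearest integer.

M_in = 10⁶/7808 = 128.07; M_out = 128.07 + (+155) = 283.07.
T_out = 10⁶/283.07 = 3532.6 K → 3530 K; t = 35.3.
B = 138.5·ln(35.3 − 10) − 305.0 = 138.5·ln 25.3 − 305.0 = 138.5·3.2308 − 305.0 = 142.466.
Rounded: 142.

142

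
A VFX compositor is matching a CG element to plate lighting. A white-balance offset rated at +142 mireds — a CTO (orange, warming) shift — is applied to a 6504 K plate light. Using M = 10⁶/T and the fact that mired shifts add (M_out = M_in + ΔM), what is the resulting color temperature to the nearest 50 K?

M_in = 10⁶/6504 = 153.75 mireds.
M_out = 153.75 + (+142) = 295.75 mireds.
T_out = 10⁶/295.75 = 3381.2 K → 3400 K.

3400 K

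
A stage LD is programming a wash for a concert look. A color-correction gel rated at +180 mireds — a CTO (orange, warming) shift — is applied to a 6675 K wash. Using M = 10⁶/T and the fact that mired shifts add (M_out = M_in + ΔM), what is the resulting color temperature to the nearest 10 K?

3030 K

M_in = 10⁶/6675 = 149.81 mireds.
M_out = 149.81 + (+180) = 329.81 mireds.
T_out = 10⁶/329.81 = 3032.0 K → 3030 K.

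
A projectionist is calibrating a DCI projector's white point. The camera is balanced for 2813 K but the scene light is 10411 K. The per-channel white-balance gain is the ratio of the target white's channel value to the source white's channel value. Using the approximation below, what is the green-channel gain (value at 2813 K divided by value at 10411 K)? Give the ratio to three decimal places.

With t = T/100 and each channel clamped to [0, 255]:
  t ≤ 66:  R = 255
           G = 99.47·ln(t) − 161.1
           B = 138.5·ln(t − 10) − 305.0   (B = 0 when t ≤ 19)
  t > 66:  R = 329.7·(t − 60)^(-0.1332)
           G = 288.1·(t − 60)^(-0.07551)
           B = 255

At 10411 K (t = 104.11):
  G = 288.1·(104.11 − 60)^(-0.07551) = 288.1·44.11^(-0.07551) = 288.1·0.75131 = 216.453.
At 2813 K (t = 28.13):
  G = 99.47·ln 28.13 − 161.1 = 99.47·3.3368 − 161.1 = 170.815.
Gain = 170.815 / 216.453 = 0.7892 → 0.789.

0.789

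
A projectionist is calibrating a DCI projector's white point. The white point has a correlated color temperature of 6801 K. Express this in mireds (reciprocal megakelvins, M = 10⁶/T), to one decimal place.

147.0 mireds

M = 10⁶ / 6801 = 147.037 → 147.0 mireds.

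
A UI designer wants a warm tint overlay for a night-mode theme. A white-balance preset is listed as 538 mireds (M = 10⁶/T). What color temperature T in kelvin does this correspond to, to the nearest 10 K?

T = 10⁶ / 538 = 1858.74 K → 1860 K.

1860 K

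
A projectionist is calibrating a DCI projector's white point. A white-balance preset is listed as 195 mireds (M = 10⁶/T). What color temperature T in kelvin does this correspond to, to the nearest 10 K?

T = 10⁶ / 195 = 5128.21 K → 5130 K.

5130 K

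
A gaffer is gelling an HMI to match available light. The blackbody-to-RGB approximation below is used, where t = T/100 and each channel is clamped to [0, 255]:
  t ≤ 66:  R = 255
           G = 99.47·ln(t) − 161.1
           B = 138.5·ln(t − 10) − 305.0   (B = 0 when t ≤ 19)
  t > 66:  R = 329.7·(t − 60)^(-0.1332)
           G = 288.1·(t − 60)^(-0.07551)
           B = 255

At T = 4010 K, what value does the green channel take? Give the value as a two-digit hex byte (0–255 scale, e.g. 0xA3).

t = 4010/100 = 40.1; the t ≤ 66 branch applies.
G = 99.47·ln 40.1 − 161.1 = 99.47·3.6914 − 161.1 = 206.081.
Rounded: 206; in hex, 0xCE.

0xCE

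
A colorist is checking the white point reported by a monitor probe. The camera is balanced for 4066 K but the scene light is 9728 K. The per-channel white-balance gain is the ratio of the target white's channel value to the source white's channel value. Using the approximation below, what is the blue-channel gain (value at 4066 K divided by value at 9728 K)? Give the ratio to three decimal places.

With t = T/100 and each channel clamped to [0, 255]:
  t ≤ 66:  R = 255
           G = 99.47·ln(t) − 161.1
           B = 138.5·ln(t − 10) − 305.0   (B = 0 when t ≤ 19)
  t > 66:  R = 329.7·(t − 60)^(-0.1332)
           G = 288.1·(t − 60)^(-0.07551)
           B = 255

0.663

At 9728 K (t = 97.28):
  B = 255 by definition for t > 66.
At 4066 K (t = 40.66):
  B = 138.5·ln(40.66 − 10) − 305.0 = 138.5·ln 30.66 − 305.0 = 138.5·3.4230 − 305.0 = 169.080.
Gain = 169.080 / 255.000 = 0.6631 → 0.663.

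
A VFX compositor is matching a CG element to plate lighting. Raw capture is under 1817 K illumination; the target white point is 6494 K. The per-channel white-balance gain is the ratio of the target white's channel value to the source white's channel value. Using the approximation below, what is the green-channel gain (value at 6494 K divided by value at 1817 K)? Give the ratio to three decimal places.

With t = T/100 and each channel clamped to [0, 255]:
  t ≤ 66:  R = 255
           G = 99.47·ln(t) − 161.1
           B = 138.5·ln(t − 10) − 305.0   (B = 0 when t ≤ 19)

1.995

At 1817 K (t = 18.17):
  G = 99.47·ln 18.17 − 161.1 = 99.47·2.8998 − 161.1 = 127.340.
At 6494 K (t = 64.94):
  G = 99.47·ln 64.94 − 161.1 = 99.47·4.1735 − 161.1 = 254.034.
Gain = 254.034 / 127.340 = 1.9949 → 1.995.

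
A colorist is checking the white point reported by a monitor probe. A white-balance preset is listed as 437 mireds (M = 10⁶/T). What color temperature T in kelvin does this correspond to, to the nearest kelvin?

T = 10⁶ / 437 = 2288.33 K → 2288 K.

2288 K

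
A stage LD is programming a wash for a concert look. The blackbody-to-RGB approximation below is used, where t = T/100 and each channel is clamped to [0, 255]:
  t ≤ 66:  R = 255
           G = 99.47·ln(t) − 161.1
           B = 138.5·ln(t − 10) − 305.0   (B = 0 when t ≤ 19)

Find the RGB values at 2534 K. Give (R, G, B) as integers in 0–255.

(255, 160, 73)

t = 2534/100 = 25.34; the t ≤ 66 branch applies.
R = 255 by definition for t ≤ 66.
G = 99.47·ln 25.34 − 161.1 = 99.47·3.2324 − 161.1 = 160.425.
B = 138.5·ln(25.34 − 10) − 305.0 = 138.5·ln 15.34 − 305.0 = 138.5·2.7305 − 305.0 = 73.169.
Rounded: (255, 160, 73).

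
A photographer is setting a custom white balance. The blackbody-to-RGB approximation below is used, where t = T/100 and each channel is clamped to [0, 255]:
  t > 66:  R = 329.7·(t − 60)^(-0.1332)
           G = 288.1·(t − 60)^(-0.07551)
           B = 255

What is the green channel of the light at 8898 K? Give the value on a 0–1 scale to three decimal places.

t = 8898/100 = 88.98; the t > 66 branch applies.
G = 288.1·(88.98 − 60)^(-0.07551) = 288.1·28.98^(-0.07551) = 288.1·0.77553 = 223.429.
On a 0–1 scale: 223.429/255 = 0.8762 → 0.876.

0.876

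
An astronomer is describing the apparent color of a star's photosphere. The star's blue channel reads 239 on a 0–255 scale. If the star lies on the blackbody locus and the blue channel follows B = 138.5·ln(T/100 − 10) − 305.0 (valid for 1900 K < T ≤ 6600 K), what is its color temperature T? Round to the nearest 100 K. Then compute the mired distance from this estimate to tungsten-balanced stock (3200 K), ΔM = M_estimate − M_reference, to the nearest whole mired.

ln(t − 10) = (239 + 305.0) / 138.5 = 3.9278.
t − 10 = e^3.9278 = 50.795, so t = 60.795.
T = 100·t = 6079 K → 6100 K to the nearest 100 K.
M_estimate = 10⁶/6100 = 163.93; M_reference = 10⁶/3200 = 312.50.
ΔM = 163.93 − 312.50 = -148.57 → -149 mireds.

-149 mireds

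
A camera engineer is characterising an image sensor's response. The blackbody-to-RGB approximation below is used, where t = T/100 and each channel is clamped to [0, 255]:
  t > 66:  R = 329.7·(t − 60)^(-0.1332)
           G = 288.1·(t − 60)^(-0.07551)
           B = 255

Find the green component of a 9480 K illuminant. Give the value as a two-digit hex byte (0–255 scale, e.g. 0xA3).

t = 9480/100 = 94.8; the t > 66 branch applies.
G = 288.1·(94.8 − 60)^(-0.07551) = 288.1·34.8^(-0.07551) = 288.1·0.76488 = 220.363.
Rounded: 220; in hex, 0xDC.

0xDC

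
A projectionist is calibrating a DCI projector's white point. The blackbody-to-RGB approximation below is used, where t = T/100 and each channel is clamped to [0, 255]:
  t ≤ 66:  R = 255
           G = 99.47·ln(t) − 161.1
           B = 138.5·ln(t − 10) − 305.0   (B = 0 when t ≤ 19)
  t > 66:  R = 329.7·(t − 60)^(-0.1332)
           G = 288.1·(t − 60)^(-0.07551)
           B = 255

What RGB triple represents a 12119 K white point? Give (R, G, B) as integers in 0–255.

t = 12119/100 = 121.19; the t > 66 branch applies.
R = 329.7·(121.19 − 60)^(-0.1332) = 329.7·61.19^(-0.1332) = 329.7·0.57811 = 190.604.
G = 288.1·(121.19 − 60)^(-0.07551) = 288.1·61.19^(-0.07551) = 288.1·0.73297 = 211.169.
B = 255 by definition for t > 66.
Rounded: (191, 211, 255).

(191, 211, 255)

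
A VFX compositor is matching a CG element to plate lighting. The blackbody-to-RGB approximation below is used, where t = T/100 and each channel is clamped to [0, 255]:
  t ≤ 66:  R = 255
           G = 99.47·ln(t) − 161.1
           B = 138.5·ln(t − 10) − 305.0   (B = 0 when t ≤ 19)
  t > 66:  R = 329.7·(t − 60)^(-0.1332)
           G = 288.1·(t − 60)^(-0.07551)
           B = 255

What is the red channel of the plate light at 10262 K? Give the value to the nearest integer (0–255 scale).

t = 10262/100 = 102.62; the t > 66 branch applies.
R = 329.7·(102.62 − 60)^(-0.1332) = 329.7·42.62^(-0.1332) = 329.7·0.60665 = 200.011.
Rounded: 200.

200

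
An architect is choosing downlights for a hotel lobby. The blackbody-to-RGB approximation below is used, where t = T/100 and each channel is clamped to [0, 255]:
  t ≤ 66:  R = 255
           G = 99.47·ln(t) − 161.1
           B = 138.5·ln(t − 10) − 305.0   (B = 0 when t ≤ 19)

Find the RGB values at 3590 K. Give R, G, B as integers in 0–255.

R=255, G=195, B=146

t = 3590/100 = 35.9; the t ≤ 66 branch applies.
R = 255 by definition for t ≤ 66.
G = 99.47·ln 35.9 − 161.1 = 99.47·3.5807 − 161.1 = 195.076.
B = 138.5·ln(35.9 − 10) − 305.0 = 138.5·ln 25.9 − 305.0 = 138.5·3.2542 − 305.0 = 145.713.
Rounded: (255, 195, 146).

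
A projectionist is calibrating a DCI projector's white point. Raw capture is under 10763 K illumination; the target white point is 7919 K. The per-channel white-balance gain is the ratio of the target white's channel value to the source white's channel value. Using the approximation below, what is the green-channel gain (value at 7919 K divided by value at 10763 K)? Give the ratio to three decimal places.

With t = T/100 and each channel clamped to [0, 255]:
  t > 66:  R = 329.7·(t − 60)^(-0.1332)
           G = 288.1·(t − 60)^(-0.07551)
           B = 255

1.071

At 10763 K (t = 107.63):
  G = 288.1·(107.63 − 60)^(-0.07551) = 288.1·47.63^(-0.07551) = 288.1·0.74697 = 215.202.
At 7919 K (t = 79.19):
  G = 288.1·(79.19 − 60)^(-0.07551) = 288.1·19.19^(-0.07551) = 288.1·0.80005 = 230.493.
Gain = 230.493 / 215.202 = 1.0711 → 1.071.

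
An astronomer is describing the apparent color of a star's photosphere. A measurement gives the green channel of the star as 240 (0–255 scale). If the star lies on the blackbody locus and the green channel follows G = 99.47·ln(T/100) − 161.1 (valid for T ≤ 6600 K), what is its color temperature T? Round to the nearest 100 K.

5600 K

ln t = (240 + 161.1) / 99.47 = 4.0324.
t = e^4.0324 = 56.394.
T = 100·t = 5639 K → 5600 K to the nearest 100 K.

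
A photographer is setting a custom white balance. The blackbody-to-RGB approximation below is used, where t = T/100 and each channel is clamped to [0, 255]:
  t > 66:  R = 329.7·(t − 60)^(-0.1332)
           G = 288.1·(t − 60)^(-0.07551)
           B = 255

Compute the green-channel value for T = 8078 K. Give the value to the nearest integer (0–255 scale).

229

t = 8078/100 = 80.78; the t > 66 branch applies.
G = 288.1·(80.78 − 60)^(-0.07551) = 288.1·20.78^(-0.07551) = 288.1·0.79525 = 229.112.
Rounded: 229.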